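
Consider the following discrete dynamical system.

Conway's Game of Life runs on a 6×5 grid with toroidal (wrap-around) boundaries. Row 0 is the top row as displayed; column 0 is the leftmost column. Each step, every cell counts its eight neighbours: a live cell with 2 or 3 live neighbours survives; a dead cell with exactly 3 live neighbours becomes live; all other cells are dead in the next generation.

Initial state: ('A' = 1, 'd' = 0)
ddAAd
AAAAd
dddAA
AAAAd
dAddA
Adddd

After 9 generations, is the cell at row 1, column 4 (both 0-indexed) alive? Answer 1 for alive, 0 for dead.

0

gen 0: ddAAd
AAAAd
dddAA
AAAAd
dAddA
Adddd
gen 1: AddAd
AAddd
ddddd
dAddd
dddAA
AAAAA
gen 2: dddAd
AAddA
AAddd
ddddd
ddddd
dAddd
gen 3: dAAdA
dAAdA
dAddA
ddddd
ddddd
ddddd
gen 4: dAAdd
ddddA
dAAAd
ddddd
ddddd
ddddd
gen 5: ddddd
Adddd
ddAAd
ddAdd
ddddd
ddddd
gen 6: ddddd
ddddd
dAAAd
ddAAd
ddddd
ddddd
gen 7: ddddd
ddAdd
dAdAd
dAdAd
ddddd
ddddd
gen 8: ddddd
ddAdd
dAdAd
ddddd
ddddd
ddddd
gen 9: ddddd
ddAdd
ddAdd
ddddd
ddddd
ddddd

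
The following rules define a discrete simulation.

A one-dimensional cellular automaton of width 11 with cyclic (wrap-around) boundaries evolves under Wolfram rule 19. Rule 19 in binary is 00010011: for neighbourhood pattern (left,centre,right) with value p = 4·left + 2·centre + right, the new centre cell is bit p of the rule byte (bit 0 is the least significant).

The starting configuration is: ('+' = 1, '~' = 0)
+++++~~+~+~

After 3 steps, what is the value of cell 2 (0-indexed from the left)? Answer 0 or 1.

0

0) +++++~~+~+~
1) ~~~~~++~~~~
2) +++++~~++++
3) ~~~~~++~~~~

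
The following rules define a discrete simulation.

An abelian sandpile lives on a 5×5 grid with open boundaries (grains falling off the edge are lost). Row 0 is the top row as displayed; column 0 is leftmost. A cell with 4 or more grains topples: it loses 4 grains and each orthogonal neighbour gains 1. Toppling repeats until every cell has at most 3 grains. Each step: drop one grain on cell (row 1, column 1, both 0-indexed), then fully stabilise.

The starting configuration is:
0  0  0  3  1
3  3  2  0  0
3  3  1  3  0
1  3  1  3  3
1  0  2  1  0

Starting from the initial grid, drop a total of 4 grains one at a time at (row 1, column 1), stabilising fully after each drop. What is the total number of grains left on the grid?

0) 0  0  0  3  1
3  3  2  0  0
3  3  1  3  0
1  3  1  3  3
1  0  2  1  0
1) 1  1  0  3  1
1  2  3  0  0
1  2  2  3  0
3  0  2  3  3
1  1  2  1  0
2) 1  1  0  3  1
1  3  3  0  0
1  2  2  3  0
3  0  2  3  3
1  1  2  1  0
3) 1  2  1  3  1
2  1  0  1  0
1  3  3  3  0
3  0  2  3  3
1  1  2  1  0
4) 1  2  1  3  1
2  2  0  1  0
1  3  3  3  0
3  0  2  3  3
1  1  2  1  0

39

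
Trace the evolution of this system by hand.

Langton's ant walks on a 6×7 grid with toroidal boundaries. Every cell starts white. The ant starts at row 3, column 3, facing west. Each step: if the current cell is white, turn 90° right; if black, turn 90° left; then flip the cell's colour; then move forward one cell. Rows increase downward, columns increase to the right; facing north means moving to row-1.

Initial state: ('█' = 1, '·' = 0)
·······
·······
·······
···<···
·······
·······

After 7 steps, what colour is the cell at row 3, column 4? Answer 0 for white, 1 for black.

t=0: ·······
·······
·······
···<···
·······
·······
t=1: ·······
·······
···^···
···█···
·······
·······
t=2: ·······
·······
···█>··
···█···
·······
·······
t=3: ·······
·······
···██··
···█v··
·······
·······
t=4: ·······
·······
···██··
···<█··
·······
·······
t=5: ·······
·······
···██··
····█··
···v···
·······
t=6: ·······
·······
···██··
····█··
··<█···
·······
t=7: ·······
·······
···██··
··^·█··
··██···
·······

1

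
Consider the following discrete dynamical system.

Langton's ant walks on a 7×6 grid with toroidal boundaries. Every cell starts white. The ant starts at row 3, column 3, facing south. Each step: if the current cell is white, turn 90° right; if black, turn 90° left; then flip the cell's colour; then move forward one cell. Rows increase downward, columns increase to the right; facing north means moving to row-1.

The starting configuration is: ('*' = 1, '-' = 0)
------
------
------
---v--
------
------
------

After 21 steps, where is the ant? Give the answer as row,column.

k=0  ------
------
------
---v--
------
------
------
k=1  ------
------
------
--<*--
------
------
------
k=2  ------
------
--^---
--**--
------
------
------
k=3  ------
------
--*>--
--**--
------
------
------
k=4  ------
------
--**--
--*v--
------
------
------
k=5  ------
------
--**--
--*->-
------
------
------
k=6  ------
------
--**--
--*-*-
----v-
------
------
k=7  ------
------
--**--
--*-*-
---<*-
------
------
k=8  ------
------
--**--
--*^*-
---**-
------
------
k=9  ------
------
--**--
--**>-
---**-
------
------
k=10  ------
------
--**^-
--**--
---**-
------
------
k=11  ------
------
--***>
--**--
---**-
------
------
k=12  ------
------
--****
--**-v
---**-
------
------
k=13  ------
------
--****
--**<*
---**-
------
------
k=14  ------
------
--**^*
--****
---**-
------
------
k=15  ------
------
--*<-*
--****
---**-
------
------
k=16  ------
------
--*--*
--*v**
---**-
------
------
k=17  ------
------
--*--*
--*->*
---**-
------
------
k=18  ------
------
--*-^*
--*--*
---**-
------
------
k=19  ------
------
--*-*>
--*--*
---**-
------
------
k=20  ------
-----^
--*-*-
--*--*
---**-
------
------
k=21  ------
>----*
--*-*-
--*--*
---**-
------
------

1,0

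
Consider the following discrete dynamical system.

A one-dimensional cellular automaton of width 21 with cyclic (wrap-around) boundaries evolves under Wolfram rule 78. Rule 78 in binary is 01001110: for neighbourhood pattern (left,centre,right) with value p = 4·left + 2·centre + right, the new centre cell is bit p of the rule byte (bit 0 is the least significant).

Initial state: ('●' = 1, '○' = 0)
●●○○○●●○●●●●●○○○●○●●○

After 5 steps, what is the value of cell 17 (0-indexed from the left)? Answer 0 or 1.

gen 0: ●●○○○●●○●●●●●○○○●○●●○
gen 1: ●●○○●●●○●○○○●○○●●○●●○
gen 2: ●●○●●○●○●○○●●○●●●○●●○
gen 3: ●●○●●○●○●○●●●○●○●○●●○
gen 4: ●●○●●○●○●○●○●○●○●○●●○
gen 5: ●●○●●○●○●○●○●○●○●○●●○

0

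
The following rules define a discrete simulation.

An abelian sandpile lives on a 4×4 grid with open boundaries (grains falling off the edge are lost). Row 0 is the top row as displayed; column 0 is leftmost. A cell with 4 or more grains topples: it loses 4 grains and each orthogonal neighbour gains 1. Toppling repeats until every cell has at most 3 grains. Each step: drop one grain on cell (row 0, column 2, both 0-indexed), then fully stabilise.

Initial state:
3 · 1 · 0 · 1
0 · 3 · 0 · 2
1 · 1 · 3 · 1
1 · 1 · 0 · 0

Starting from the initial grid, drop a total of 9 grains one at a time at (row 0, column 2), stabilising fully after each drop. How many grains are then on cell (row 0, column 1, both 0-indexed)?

k=0  3 · 1 · 0 · 1
0 · 3 · 0 · 2
1 · 1 · 3 · 1
1 · 1 · 0 · 0
k=1  3 · 1 · 1 · 1
0 · 3 · 0 · 2
1 · 1 · 3 · 1
1 · 1 · 0 · 0
k=2  3 · 1 · 2 · 1
0 · 3 · 0 · 2
1 · 1 · 3 · 1
1 · 1 · 0 · 0
k=3  3 · 1 · 3 · 1
0 · 3 · 0 · 2
1 · 1 · 3 · 1
1 · 1 · 0 · 0
k=4  3 · 2 · 0 · 2
0 · 3 · 1 · 2
1 · 1 · 3 · 1
1 · 1 · 0 · 0
k=5  3 · 2 · 1 · 2
0 · 3 · 1 · 2
1 · 1 · 3 · 1
1 · 1 · 0 · 0
k=6  3 · 2 · 2 · 2
0 · 3 · 1 · 2
1 · 1 · 3 · 1
1 · 1 · 0 · 0
k=7  3 · 2 · 3 · 2
0 · 3 · 1 · 2
1 · 1 · 3 · 1
1 · 1 · 0 · 0
k=8  3 · 3 · 0 · 3
0 · 3 · 2 · 2
1 · 1 · 3 · 1
1 · 1 · 0 · 0
k=9  3 · 3 · 1 · 3
0 · 3 · 2 · 2
1 · 1 · 3 · 1
1 · 1 · 0 · 0

3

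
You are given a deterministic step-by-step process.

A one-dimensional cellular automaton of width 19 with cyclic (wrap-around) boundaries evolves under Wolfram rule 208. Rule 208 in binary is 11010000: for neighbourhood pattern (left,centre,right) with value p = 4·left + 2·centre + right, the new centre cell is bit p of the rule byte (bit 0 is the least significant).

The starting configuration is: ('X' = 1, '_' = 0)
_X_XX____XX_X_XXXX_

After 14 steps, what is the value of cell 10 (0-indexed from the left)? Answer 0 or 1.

t=0: _X_XX____XX_X_XXXX_
t=1: ____XX____X____XXXX
t=2: X____XX____X____XXX
t=3: XX____XX____X____XX
t=4: XXX____XX____X____X
t=5: XXXX____XX____X____
t=6: _XXXX____XX____X___
t=7: __XXXX____XX____X__
t=8: ___XXXX____XX____X_
t=9: ____XXXX____XX____X
t=10: X____XXXX____XX____
t=11: _X____XXXX____XX___
t=12: __X____XXXX____XX__
t=13: ___X____XXXX____XX_
t=14: ____X____XXXX____XX

1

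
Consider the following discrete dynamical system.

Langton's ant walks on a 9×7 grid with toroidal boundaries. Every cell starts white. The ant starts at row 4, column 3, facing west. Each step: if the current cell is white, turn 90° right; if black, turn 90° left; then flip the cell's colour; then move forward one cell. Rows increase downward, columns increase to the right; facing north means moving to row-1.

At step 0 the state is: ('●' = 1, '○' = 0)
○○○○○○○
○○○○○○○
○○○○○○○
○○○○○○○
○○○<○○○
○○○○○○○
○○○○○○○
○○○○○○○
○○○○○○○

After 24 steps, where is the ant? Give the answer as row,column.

6,5

0) ○○○○○○○
○○○○○○○
○○○○○○○
○○○○○○○
○○○<○○○
○○○○○○○
○○○○○○○
○○○○○○○
○○○○○○○
1) ○○○○○○○
○○○○○○○
○○○○○○○
○○○^○○○
○○○●○○○
○○○○○○○
○○○○○○○
○○○○○○○
○○○○○○○
2) ○○○○○○○
○○○○○○○
○○○○○○○
○○○●>○○
○○○●○○○
○○○○○○○
○○○○○○○
○○○○○○○
○○○○○○○
3) ○○○○○○○
○○○○○○○
○○○○○○○
○○○●●○○
○○○●v○○
○○○○○○○
○○○○○○○
○○○○○○○
○○○○○○○
4) ○○○○○○○
○○○○○○○
○○○○○○○
○○○●●○○
○○○<●○○
○○○○○○○
○○○○○○○
○○○○○○○
○○○○○○○
5) ○○○○○○○
○○○○○○○
○○○○○○○
○○○●●○○
○○○○●○○
○○○v○○○
○○○○○○○
○○○○○○○
○○○○○○○
6) ○○○○○○○
○○○○○○○
○○○○○○○
○○○●●○○
○○○○●○○
○○<●○○○
○○○○○○○
○○○○○○○
○○○○○○○
7) ○○○○○○○
○○○○○○○
○○○○○○○
○○○●●○○
○○^○●○○
○○●●○○○
○○○○○○○
○○○○○○○
○○○○○○○
8) ○○○○○○○
○○○○○○○
○○○○○○○
○○○●●○○
○○●>●○○
○○●●○○○
○○○○○○○
○○○○○○○
○○○○○○○
9) ○○○○○○○
○○○○○○○
○○○○○○○
○○○●●○○
○○●●●○○
○○●v○○○
○○○○○○○
○○○○○○○
○○○○○○○
10) ○○○○○○○
○○○○○○○
○○○○○○○
○○○●●○○
○○●●●○○
○○●○>○○
○○○○○○○
○○○○○○○
○○○○○○○
11) ○○○○○○○
○○○○○○○
○○○○○○○
○○○●●○○
○○●●●○○
○○●○●○○
○○○○v○○
○○○○○○○
○○○○○○○
12) ○○○○○○○
○○○○○○○
○○○○○○○
○○○●●○○
○○●●●○○
○○●○●○○
○○○<●○○
○○○○○○○
○○○○○○○
13) ○○○○○○○
○○○○○○○
○○○○○○○
○○○●●○○
○○●●●○○
○○●^●○○
○○○●●○○
○○○○○○○
○○○○○○○
14) ○○○○○○○
○○○○○○○
○○○○○○○
○○○●●○○
○○●●●○○
○○●●>○○
○○○●●○○
○○○○○○○
○○○○○○○
15) ○○○○○○○
○○○○○○○
○○○○○○○
○○○●●○○
○○●●^○○
○○●●○○○
○○○●●○○
○○○○○○○
○○○○○○○
16) ○○○○○○○
○○○○○○○
○○○○○○○
○○○●●○○
○○●<○○○
○○●●○○○
○○○●●○○
○○○○○○○
○○○○○○○
17) ○○○○○○○
○○○○○○○
○○○○○○○
○○○●●○○
○○●○○○○
○○●v○○○
○○○●●○○
○○○○○○○
○○○○○○○
18) ○○○○○○○
○○○○○○○
○○○○○○○
○○○●●○○
○○●○○○○
○○●○>○○
○○○●●○○
○○○○○○○
○○○○○○○
19) ○○○○○○○
○○○○○○○
○○○○○○○
○○○●●○○
○○●○○○○
○○●○●○○
○○○●v○○
○○○○○○○
○○○○○○○
20) ○○○○○○○
○○○○○○○
○○○○○○○
○○○●●○○
○○●○○○○
○○●○●○○
○○○●○>○
○○○○○○○
○○○○○○○
21) ○○○○○○○
○○○○○○○
○○○○○○○
○○○●●○○
○○●○○○○
○○●○●○○
○○○●○●○
○○○○○v○
○○○○○○○
22) ○○○○○○○
○○○○○○○
○○○○○○○
○○○●●○○
○○●○○○○
○○●○●○○
○○○●○●○
○○○○<●○
○○○○○○○
23) ○○○○○○○
○○○○○○○
○○○○○○○
○○○●●○○
○○●○○○○
○○●○●○○
○○○●^●○
○○○○●●○
○○○○○○○
24) ○○○○○○○
○○○○○○○
○○○○○○○
○○○●●○○
○○●○○○○
○○●○●○○
○○○●●>○
○○○○●●○
○○○○○○○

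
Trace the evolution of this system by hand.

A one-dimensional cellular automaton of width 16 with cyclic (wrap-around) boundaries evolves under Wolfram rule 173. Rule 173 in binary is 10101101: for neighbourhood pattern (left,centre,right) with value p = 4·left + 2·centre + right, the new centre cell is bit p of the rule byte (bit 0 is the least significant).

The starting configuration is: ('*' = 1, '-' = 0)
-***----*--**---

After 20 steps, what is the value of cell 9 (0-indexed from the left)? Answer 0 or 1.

0) -***----*--**---
1) -**--**-*--*--**
2) **---*-**--*--*-
3) *--*-***---*--**
4) ---****--*-*--**
5) -*-***---***--*-
6) -****--*-**---*-
7) -***---***--*-*-
8) -**--*-**---***-
9) -*---***--*-**--
10) -*-*-**---***--*
11) ******--*-**---*
12) *****---***--*-*
13) ****--*-**---***
14) ***---***--*-***
15) **--*-**---*****
16) *---***--*-*****
17) --*-**---*******
18) --***--*-******-
19) *-**---*******--
20) ***--*-******---

1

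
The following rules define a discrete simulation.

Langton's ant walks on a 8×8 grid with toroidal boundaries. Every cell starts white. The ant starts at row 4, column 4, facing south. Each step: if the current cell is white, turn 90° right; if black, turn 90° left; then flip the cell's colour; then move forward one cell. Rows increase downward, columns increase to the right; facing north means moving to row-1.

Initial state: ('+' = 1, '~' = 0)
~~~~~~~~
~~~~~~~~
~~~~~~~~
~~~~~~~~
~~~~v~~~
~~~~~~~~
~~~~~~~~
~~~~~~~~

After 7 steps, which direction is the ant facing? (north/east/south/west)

k=0  ~~~~~~~~
~~~~~~~~
~~~~~~~~
~~~~~~~~
~~~~v~~~
~~~~~~~~
~~~~~~~~
~~~~~~~~
k=1  ~~~~~~~~
~~~~~~~~
~~~~~~~~
~~~~~~~~
~~~<+~~~
~~~~~~~~
~~~~~~~~
~~~~~~~~
k=2  ~~~~~~~~
~~~~~~~~
~~~~~~~~
~~~^~~~~
~~~++~~~
~~~~~~~~
~~~~~~~~
~~~~~~~~
k=3  ~~~~~~~~
~~~~~~~~
~~~~~~~~
~~~+>~~~
~~~++~~~
~~~~~~~~
~~~~~~~~
~~~~~~~~
k=4  ~~~~~~~~
~~~~~~~~
~~~~~~~~
~~~++~~~
~~~+v~~~
~~~~~~~~
~~~~~~~~
~~~~~~~~
k=5  ~~~~~~~~
~~~~~~~~
~~~~~~~~
~~~++~~~
~~~+~>~~
~~~~~~~~
~~~~~~~~
~~~~~~~~
k=6  ~~~~~~~~
~~~~~~~~
~~~~~~~~
~~~++~~~
~~~+~+~~
~~~~~v~~
~~~~~~~~
~~~~~~~~
k=7  ~~~~~~~~
~~~~~~~~
~~~~~~~~
~~~++~~~
~~~+~+~~
~~~~<+~~
~~~~~~~~
~~~~~~~~

west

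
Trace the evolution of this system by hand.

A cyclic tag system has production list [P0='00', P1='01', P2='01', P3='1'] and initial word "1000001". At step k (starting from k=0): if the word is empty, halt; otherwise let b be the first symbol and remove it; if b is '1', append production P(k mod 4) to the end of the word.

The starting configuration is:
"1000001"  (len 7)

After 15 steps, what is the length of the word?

0

gen 0: "1000001"  (len 7)
gen 1: "00000100"  (len 8)
gen 2: "0000100"  (len 7)
gen 3: "000100"  (len 6)
gen 4: "00100"  (len 5)
gen 5: "0100"  (len 4)
gen 6: "100"  (len 3)
gen 7: "0001"  (len 4)
gen 8: "001"  (len 3)
gen 9: "01"  (len 2)
gen 10: "1"  (len 1)
gen 11: "01"  (len 2)
gen 12: "1"  (len 1)
gen 13: "00"  (len 2)
gen 14: "0"  (len 1)
gen 15: (halted — word empty)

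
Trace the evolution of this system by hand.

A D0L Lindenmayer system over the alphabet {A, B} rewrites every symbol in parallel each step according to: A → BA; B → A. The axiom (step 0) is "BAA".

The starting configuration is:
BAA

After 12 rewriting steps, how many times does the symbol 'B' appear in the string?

gen 0: BAA
gen 1: ABABA
gen 2: BAABAABA
gen 3: ABABAABABAABA
gen 4: BAABAABABAABAABABAABA
gen 5: ABABAABABAABAABABAABABAABAABABAABA
gen 6: BAABAABABAABAABABAABABAABAABABAABAABABAABABAABAABABAABA
gen 7: ABABAABABAABAABABAABABAABAABABAABAABABAABABAABAABABAABABAABAABABAABAABABAABABAABAABABAABA
gen 8: BAABAABABAABAABABAABABAABAABABAABAABABAABABAABAABABAABABAA…ABAABABAABABAABAABABAABABAABAABABAABAABABAABABAABAABABAABA  (len 144)
gen 9: ABABAABABAABAABABAABABAABAABABAABAABABAABABAABAABABAABABAA…ABAABABAABABAABAABABAABABAABAABABAABAABABAABABAABAABABAABA  (len 233)
gen 10: BAABAABABAABAABABAABABAABAABABAABAABABAABABAABAABABAABABAA…ABAABABAABABAABAABABAABABAABAABABAABAABABAABABAABAABABAABA  (len 377)
gen 11: ABABAABABAABAABABAABABAABAABABAABAABABAABABAABAABABAABABAA…ABAABABAABABAABAABABAABABAABAABABAABAABABAABABAABAABABAABA  (len 610)
gen 12: BAABAABABAABAABABAABABAABAABABAABAABABAABABAABAABABAABABAA…ABAABABAABABAABAABABAABABAABAABABAABAABABAABABAABAABABAABA  (len 987)

377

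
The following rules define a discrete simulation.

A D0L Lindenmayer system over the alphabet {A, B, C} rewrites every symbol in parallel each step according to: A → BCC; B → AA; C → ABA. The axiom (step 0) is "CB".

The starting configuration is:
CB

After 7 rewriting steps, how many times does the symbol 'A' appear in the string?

0) CB
1) ABAAA
2) BCCAABCCBCCBCC
3) AAABAABABCCBCCAAABAABAAAABAABAAAABAABA
4) BCCBCCBCCAABCCBCCAABCCAAABAABAAAABAABABCCBCCBCCAABCCBCCAABCCBCCBCCBCCAABCCBCCAABCCBCCBCCBCCAABCCBCCAABCC
5) AAABAABAAAABAABAAAABAABABCCBCCAAABAABAAAABAABABCCBCCAAABAA…ABAABAAAABAABAAAABAABABCCBCCAAABAABAAAABAABABCCBCCAAABAABA  (len 284)
6) BCCBCCBCCAABCCBCCAABCCBCCBCCBCCAABCCBCCAABCCBCCBCCBCCAABCC…CBCCBCCAABCCBCCAABCCAAABAABAAAABAABABCCBCCBCCAABCCBCCAABCC  (len 776)
7) AAABAABAAAABAABAAAABAABABCCBCCAAABAABAAAABAABABCCBCCAAABAA…ABAABAAAABAABAAAABAABABCCBCCAAABAABAAAABAABABCCBCCAAABAABA  (len 2120)

1024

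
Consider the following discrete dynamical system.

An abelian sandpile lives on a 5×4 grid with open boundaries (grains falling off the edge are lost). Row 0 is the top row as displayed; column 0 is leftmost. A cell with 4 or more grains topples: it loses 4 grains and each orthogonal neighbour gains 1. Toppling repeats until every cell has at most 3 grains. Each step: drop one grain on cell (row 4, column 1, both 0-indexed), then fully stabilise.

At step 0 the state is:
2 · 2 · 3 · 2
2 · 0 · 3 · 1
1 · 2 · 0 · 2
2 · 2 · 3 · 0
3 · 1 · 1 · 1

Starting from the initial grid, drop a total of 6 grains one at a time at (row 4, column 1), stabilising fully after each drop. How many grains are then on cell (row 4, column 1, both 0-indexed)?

k=0  2 · 2 · 3 · 2
2 · 0 · 3 · 1
1 · 2 · 0 · 2
2 · 2 · 3 · 0
3 · 1 · 1 · 1
k=1  2 · 2 · 3 · 2
2 · 0 · 3 · 1
1 · 2 · 0 · 2
2 · 2 · 3 · 0
3 · 2 · 1 · 1
k=2  2 · 2 · 3 · 2
2 · 0 · 3 · 1
1 · 2 · 0 · 2
2 · 2 · 3 · 0
3 · 3 · 1 · 1
k=3  2 · 2 · 3 · 2
2 · 0 · 3 · 1
1 · 2 · 0 · 2
3 · 3 · 3 · 0
0 · 1 · 2 · 1
k=4  2 · 2 · 3 · 2
2 · 0 · 3 · 1
1 · 2 · 0 · 2
3 · 3 · 3 · 0
0 · 2 · 2 · 1
k=5  2 · 2 · 3 · 2
2 · 0 · 3 · 1
1 · 2 · 0 · 2
3 · 3 · 3 · 0
0 · 3 · 2 · 1
k=6  2 · 2 · 3 · 2
2 · 0 · 3 · 1
2 · 3 · 1 · 2
0 · 2 · 1 · 1
2 · 2 · 0 · 2

2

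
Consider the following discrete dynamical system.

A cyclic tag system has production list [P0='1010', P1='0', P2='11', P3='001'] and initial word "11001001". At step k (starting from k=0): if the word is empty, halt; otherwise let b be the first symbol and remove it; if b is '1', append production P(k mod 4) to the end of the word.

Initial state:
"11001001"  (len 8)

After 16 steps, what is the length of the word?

14

step 0: "11001001"  (len 8)
step 1: "10010011010"  (len 11)
step 2: "00100110100"  (len 11)
step 3: "0100110100"  (len 10)
step 4: "100110100"  (len 9)
step 5: "001101001010"  (len 12)
step 6: "01101001010"  (len 11)
step 7: "1101001010"  (len 10)
step 8: "101001010001"  (len 12)
step 9: "010010100011010"  (len 15)
step 10: "10010100011010"  (len 14)
step 11: "001010001101011"  (len 15)
step 12: "01010001101011"  (len 14)
step 13: "1010001101011"  (len 13)
step 14: "0100011010110"  (len 13)
step 15: "100011010110"  (len 12)
step 16: "00011010110001"  (len 14)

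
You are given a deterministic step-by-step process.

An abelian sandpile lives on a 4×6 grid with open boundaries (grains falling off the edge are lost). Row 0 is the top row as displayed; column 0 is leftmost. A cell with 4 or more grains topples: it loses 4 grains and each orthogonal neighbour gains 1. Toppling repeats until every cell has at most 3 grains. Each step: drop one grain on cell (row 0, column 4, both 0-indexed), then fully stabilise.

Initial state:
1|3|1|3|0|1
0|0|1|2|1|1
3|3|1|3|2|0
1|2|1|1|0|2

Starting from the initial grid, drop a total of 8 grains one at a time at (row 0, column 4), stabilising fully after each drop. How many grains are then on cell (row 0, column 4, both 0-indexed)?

1

t=0: 1|3|1|3|0|1
0|0|1|2|1|1
3|3|1|3|2|0
1|2|1|1|0|2
t=1: 1|3|1|3|1|1
0|0|1|2|1|1
3|3|1|3|2|0
1|2|1|1|0|2
t=2: 1|3|1|3|2|1
0|0|1|2|1|1
3|3|1|3|2|0
1|2|1|1|0|2
t=3: 1|3|1|3|3|1
0|0|1|2|1|1
3|3|1|3|2|0
1|2|1|1|0|2
t=4: 1|3|2|0|1|2
0|0|1|3|2|1
3|3|1|3|2|0
1|2|1|1|0|2
t=5: 1|3|2|0|2|2
0|0|1|3|2|1
3|3|1|3|2|0
1|2|1|1|0|2
t=6: 1|3|2|0|3|2
0|0|1|3|2|1
3|3|1|3|2|0
1|2|1|1|0|2
t=7: 1|3|2|1|0|3
0|0|1|3|3|1
3|3|1|3|2|0
1|2|1|1|0|2
t=8: 1|3|2|1|1|3
0|0|1|3|3|1
3|3|1|3|2|0
1|2|1|1|0|2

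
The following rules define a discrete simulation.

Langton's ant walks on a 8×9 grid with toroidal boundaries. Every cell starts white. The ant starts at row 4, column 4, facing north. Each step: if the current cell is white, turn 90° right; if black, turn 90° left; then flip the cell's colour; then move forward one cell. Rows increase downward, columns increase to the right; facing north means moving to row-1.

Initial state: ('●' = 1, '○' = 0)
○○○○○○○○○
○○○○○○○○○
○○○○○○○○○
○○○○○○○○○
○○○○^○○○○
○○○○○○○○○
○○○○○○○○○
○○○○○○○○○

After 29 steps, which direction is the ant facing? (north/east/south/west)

east

0) ○○○○○○○○○
○○○○○○○○○
○○○○○○○○○
○○○○○○○○○
○○○○^○○○○
○○○○○○○○○
○○○○○○○○○
○○○○○○○○○
1) ○○○○○○○○○
○○○○○○○○○
○○○○○○○○○
○○○○○○○○○
○○○○●>○○○
○○○○○○○○○
○○○○○○○○○
○○○○○○○○○
2) ○○○○○○○○○
○○○○○○○○○
○○○○○○○○○
○○○○○○○○○
○○○○●●○○○
○○○○○v○○○
○○○○○○○○○
○○○○○○○○○
3) ○○○○○○○○○
○○○○○○○○○
○○○○○○○○○
○○○○○○○○○
○○○○●●○○○
○○○○<●○○○
○○○○○○○○○
○○○○○○○○○
4) ○○○○○○○○○
○○○○○○○○○
○○○○○○○○○
○○○○○○○○○
○○○○^●○○○
○○○○●●○○○
○○○○○○○○○
○○○○○○○○○
5) ○○○○○○○○○
○○○○○○○○○
○○○○○○○○○
○○○○○○○○○
○○○<○●○○○
○○○○●●○○○
○○○○○○○○○
○○○○○○○○○
6) ○○○○○○○○○
○○○○○○○○○
○○○○○○○○○
○○○^○○○○○
○○○●○●○○○
○○○○●●○○○
○○○○○○○○○
○○○○○○○○○
7) ○○○○○○○○○
○○○○○○○○○
○○○○○○○○○
○○○●>○○○○
○○○●○●○○○
○○○○●●○○○
○○○○○○○○○
○○○○○○○○○
8) ○○○○○○○○○
○○○○○○○○○
○○○○○○○○○
○○○●●○○○○
○○○●v●○○○
○○○○●●○○○
○○○○○○○○○
○○○○○○○○○
9) ○○○○○○○○○
○○○○○○○○○
○○○○○○○○○
○○○●●○○○○
○○○<●●○○○
○○○○●●○○○
○○○○○○○○○
○○○○○○○○○
10) ○○○○○○○○○
○○○○○○○○○
○○○○○○○○○
○○○●●○○○○
○○○○●●○○○
○○○v●●○○○
○○○○○○○○○
○○○○○○○○○
11) ○○○○○○○○○
○○○○○○○○○
○○○○○○○○○
○○○●●○○○○
○○○○●●○○○
○○<●●●○○○
○○○○○○○○○
○○○○○○○○○
12) ○○○○○○○○○
○○○○○○○○○
○○○○○○○○○
○○○●●○○○○
○○^○●●○○○
○○●●●●○○○
○○○○○○○○○
○○○○○○○○○
13) ○○○○○○○○○
○○○○○○○○○
○○○○○○○○○
○○○●●○○○○
○○●>●●○○○
○○●●●●○○○
○○○○○○○○○
○○○○○○○○○
14) ○○○○○○○○○
○○○○○○○○○
○○○○○○○○○
○○○●●○○○○
○○●●●●○○○
○○●v●●○○○
○○○○○○○○○
○○○○○○○○○
15) ○○○○○○○○○
○○○○○○○○○
○○○○○○○○○
○○○●●○○○○
○○●●●●○○○
○○●○>●○○○
○○○○○○○○○
○○○○○○○○○
16) ○○○○○○○○○
○○○○○○○○○
○○○○○○○○○
○○○●●○○○○
○○●●^●○○○
○○●○○●○○○
○○○○○○○○○
○○○○○○○○○
17) ○○○○○○○○○
○○○○○○○○○
○○○○○○○○○
○○○●●○○○○
○○●<○●○○○
○○●○○●○○○
○○○○○○○○○
○○○○○○○○○
18) ○○○○○○○○○
○○○○○○○○○
○○○○○○○○○
○○○●●○○○○
○○●○○●○○○
○○●v○●○○○
○○○○○○○○○
○○○○○○○○○
19) ○○○○○○○○○
○○○○○○○○○
○○○○○○○○○
○○○●●○○○○
○○●○○●○○○
○○<●○●○○○
○○○○○○○○○
○○○○○○○○○
20) ○○○○○○○○○
○○○○○○○○○
○○○○○○○○○
○○○●●○○○○
○○●○○●○○○
○○○●○●○○○
○○v○○○○○○
○○○○○○○○○
21) ○○○○○○○○○
○○○○○○○○○
○○○○○○○○○
○○○●●○○○○
○○●○○●○○○
○○○●○●○○○
○<●○○○○○○
○○○○○○○○○
22) ○○○○○○○○○
○○○○○○○○○
○○○○○○○○○
○○○●●○○○○
○○●○○●○○○
○^○●○●○○○
○●●○○○○○○
○○○○○○○○○
23) ○○○○○○○○○
○○○○○○○○○
○○○○○○○○○
○○○●●○○○○
○○●○○●○○○
○●>●○●○○○
○●●○○○○○○
○○○○○○○○○
24) ○○○○○○○○○
○○○○○○○○○
○○○○○○○○○
○○○●●○○○○
○○●○○●○○○
○●●●○●○○○
○●v○○○○○○
○○○○○○○○○
25) ○○○○○○○○○
○○○○○○○○○
○○○○○○○○○
○○○●●○○○○
○○●○○●○○○
○●●●○●○○○
○●○>○○○○○
○○○○○○○○○
26) ○○○○○○○○○
○○○○○○○○○
○○○○○○○○○
○○○●●○○○○
○○●○○●○○○
○●●●○●○○○
○●○●○○○○○
○○○v○○○○○
27) ○○○○○○○○○
○○○○○○○○○
○○○○○○○○○
○○○●●○○○○
○○●○○●○○○
○●●●○●○○○
○●○●○○○○○
○○<●○○○○○
28) ○○○○○○○○○
○○○○○○○○○
○○○○○○○○○
○○○●●○○○○
○○●○○●○○○
○●●●○●○○○
○●^●○○○○○
○○●●○○○○○
29) ○○○○○○○○○
○○○○○○○○○
○○○○○○○○○
○○○●●○○○○
○○●○○●○○○
○●●●○●○○○
○●●>○○○○○
○○●●○○○○○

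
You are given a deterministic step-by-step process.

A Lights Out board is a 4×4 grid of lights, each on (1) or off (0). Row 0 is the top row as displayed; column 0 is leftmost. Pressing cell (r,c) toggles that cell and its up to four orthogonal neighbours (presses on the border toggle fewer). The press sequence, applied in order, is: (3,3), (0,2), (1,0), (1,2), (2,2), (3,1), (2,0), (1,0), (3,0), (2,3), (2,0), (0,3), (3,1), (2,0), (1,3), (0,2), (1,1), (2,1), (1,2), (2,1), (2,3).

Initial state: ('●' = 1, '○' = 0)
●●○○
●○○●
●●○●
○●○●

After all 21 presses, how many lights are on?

step 0: ●●○○
●○○●
●●○●
○●○●
step 1: ●●○○
●○○●
●●○○
○●●○
step 2: ●○●●
●○●●
●●○○
○●●○
step 3: ○○●●
○●●●
○●○○
○●●○
step 4: ○○○●
○○○○
○●●○
○●●○
step 5: ○○○●
○○●○
○○○●
○●○○
step 6: ○○○●
○○●○
○●○●
●○●○
step 7: ○○○●
●○●○
●○○●
○○●○
step 8: ●○○●
○●●○
○○○●
○○●○
step 9: ●○○●
○●●○
●○○●
●●●○
step 10: ●○○●
○●●●
●○●○
●●●●
step 11: ●○○●
●●●●
○●●○
○●●●
step 12: ●○●○
●●●○
○●●○
○●●●
step 13: ●○●○
●●●○
○○●○
●○○●
step 14: ●○●○
○●●○
●●●○
○○○●
step 15: ●○●●
○●○●
●●●●
○○○●
step 16: ●●○○
○●●●
●●●●
○○○●
step 17: ●○○○
●○○●
●○●●
○○○●
step 18: ●○○○
●●○●
○●○●
○●○●
step 19: ●○●○
●○●○
○●●●
○●○●
step 20: ●○●○
●●●○
●○○●
○○○●
step 21: ●○●○
●●●●
●○●○
○○○○

8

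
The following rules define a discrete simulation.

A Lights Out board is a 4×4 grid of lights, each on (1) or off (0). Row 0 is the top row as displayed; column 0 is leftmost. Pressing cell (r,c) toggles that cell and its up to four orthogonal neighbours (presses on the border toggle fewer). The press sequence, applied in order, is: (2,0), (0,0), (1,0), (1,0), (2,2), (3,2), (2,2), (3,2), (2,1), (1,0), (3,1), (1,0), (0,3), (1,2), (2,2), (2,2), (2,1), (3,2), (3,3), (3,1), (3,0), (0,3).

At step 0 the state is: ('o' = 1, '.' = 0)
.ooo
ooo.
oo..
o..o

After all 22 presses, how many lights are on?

8

t=0: .ooo
ooo.
oo..
o..o
t=1: .ooo
.oo.
....
...o
t=2: o.oo
ooo.
....
...o
t=3: ..oo
..o.
o...
...o
t=4: o.oo
ooo.
....
...o
t=5: o.oo
oo..
.ooo
..oo
t=6: o.oo
oo..
.o.o
.o..
t=7: o.oo
ooo.
..o.
.oo.
t=8: o.oo
ooo.
....
...o
t=9: o.oo
o.o.
ooo.
.o.o
t=10: ..oo
.oo.
.oo.
.o.o
t=11: ..oo
.oo.
..o.
o.oo
t=12: o.oo
o.o.
o.o.
o.oo
t=13: o...
o.oo
o.o.
o.oo
t=14: o.o.
oo..
o...
o.oo
t=15: o.o.
ooo.
oooo
o..o
t=16: o.o.
oo..
o...
o.oo
t=17: o.o.
o...
.oo.
oooo
t=18: o.o.
o...
.o..
o...
t=19: o.o.
o...
.o.o
o.oo
t=20: o.o.
o...
...o
.o.o
t=21: o.o.
o...
o..o
o..o
t=22: o..o
o..o
o..o
o..o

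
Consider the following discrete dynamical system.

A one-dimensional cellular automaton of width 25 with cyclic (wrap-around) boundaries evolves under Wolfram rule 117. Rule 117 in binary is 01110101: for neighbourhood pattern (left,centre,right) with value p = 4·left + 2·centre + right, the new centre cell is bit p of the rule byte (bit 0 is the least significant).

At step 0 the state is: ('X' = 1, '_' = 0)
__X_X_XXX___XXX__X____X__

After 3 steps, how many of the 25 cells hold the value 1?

14

0) __X_X_XXX___XXX__X____X__
1) X_XXXX__XXX___XX_XXXX_XXX
2) XX___XX___XXX__XX___XX___
3) _XXX__XXX___XX__XXX__XXX_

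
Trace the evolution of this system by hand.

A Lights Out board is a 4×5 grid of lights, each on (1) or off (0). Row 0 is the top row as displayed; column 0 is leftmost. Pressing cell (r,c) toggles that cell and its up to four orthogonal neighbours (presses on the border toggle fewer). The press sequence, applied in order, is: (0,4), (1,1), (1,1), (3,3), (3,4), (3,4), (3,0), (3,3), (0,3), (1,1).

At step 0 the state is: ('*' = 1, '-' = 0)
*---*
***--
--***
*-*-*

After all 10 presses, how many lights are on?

14

gen 0: *---*
***--
--***
*-*-*
gen 1: *--*-
***-*
--***
*-*-*
gen 2: **-*-
----*
-****
*-*-*
gen 3: *--*-
***-*
--***
*-*-*
gen 4: *--*-
***-*
--*-*
*--*-
gen 5: *--*-
***-*
--*--
*---*
gen 6: *--*-
***-*
--*-*
*--*-
gen 7: *--*-
***-*
*-*-*
-*-*-
gen 8: *--*-
***-*
*-***
-**-*
gen 9: *-*-*
*****
*-***
-**-*
gen 10: ***-*
---**
*****
-**-*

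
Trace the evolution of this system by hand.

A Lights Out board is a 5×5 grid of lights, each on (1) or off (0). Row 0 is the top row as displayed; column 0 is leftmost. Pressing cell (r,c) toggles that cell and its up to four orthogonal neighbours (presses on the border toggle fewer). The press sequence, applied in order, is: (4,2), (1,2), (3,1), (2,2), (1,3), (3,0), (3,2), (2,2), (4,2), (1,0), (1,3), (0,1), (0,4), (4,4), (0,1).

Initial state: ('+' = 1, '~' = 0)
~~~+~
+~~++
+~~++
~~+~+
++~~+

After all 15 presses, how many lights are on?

t=0: ~~~+~
+~~++
+~~++
~~+~+
++~~+
t=1: ~~~+~
+~~++
+~~++
~~~~+
+~+++
t=2: ~~++~
+++~+
+~+++
~~~~+
+~+++
t=3: ~~++~
+++~+
+++++
+++~+
+++++
t=4: ~~++~
++~~+
+~~~+
++~~+
+++++
t=5: ~~+~~
++++~
+~~++
++~~+
+++++
t=6: ~~+~~
++++~
~~~++
~~~~+
~++++
t=7: ~~+~~
++++~
~~+++
~++++
~+~++
t=8: ~~+~~
++~+~
~+~~+
~+~++
~+~++
t=9: ~~+~~
++~+~
~+~~+
~++++
~~+~+
t=10: +~+~~
~~~+~
++~~+
~++++
~~+~+
t=11: +~++~
~~+~+
++~++
~++++
~~+~+
t=12: ~+~+~
~++~+
++~++
~++++
~~+~+
t=13: ~+~~+
~++~~
++~++
~++++
~~+~+
t=14: ~+~~+
~++~~
++~++
~+++~
~~++~
t=15: +~+~+
~~+~~
++~++
~+++~
~~++~

13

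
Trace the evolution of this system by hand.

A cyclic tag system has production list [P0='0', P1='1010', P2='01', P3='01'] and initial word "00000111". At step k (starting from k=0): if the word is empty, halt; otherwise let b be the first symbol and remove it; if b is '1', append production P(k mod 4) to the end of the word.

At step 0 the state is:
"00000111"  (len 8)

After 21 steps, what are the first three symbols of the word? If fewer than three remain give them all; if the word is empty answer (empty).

100

0) "00000111"  (len 8)
1) "0000111"  (len 7)
2) "000111"  (len 6)
3) "00111"  (len 5)
4) "0111"  (len 4)
5) "111"  (len 3)
6) "111010"  (len 6)
7) "1101001"  (len 7)
8) "10100101"  (len 8)
9) "01001010"  (len 8)
10) "1001010"  (len 7)
11) "00101001"  (len 8)
12) "0101001"  (len 7)
13) "101001"  (len 6)
14) "010011010"  (len 9)
15) "10011010"  (len 8)
16) "001101001"  (len 9)
17) "01101001"  (len 8)
18) "1101001"  (len 7)
19) "10100101"  (len 8)
20) "010010101"  (len 9)
21) "10010101"  (len 8)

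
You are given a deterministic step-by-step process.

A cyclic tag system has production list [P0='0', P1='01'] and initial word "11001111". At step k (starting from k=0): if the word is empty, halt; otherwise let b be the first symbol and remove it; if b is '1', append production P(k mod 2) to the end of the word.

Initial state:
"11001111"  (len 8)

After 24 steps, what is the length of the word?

0

[0] "11001111"  (len 8)
[1] "10011110"  (len 8)
[2] "001111001"  (len 9)
[3] "01111001"  (len 8)
[4] "1111001"  (len 7)
[5] "1110010"  (len 7)
[6] "11001001"  (len 8)
[7] "10010010"  (len 8)
[8] "001001001"  (len 9)
[9] "01001001"  (len 8)
[10] "1001001"  (len 7)
[11] "0010010"  (len 7)
[12] "010010"  (len 6)
[13] "10010"  (len 5)
[14] "001001"  (len 6)
[15] "01001"  (len 5)
[16] "1001"  (len 4)
[17] "0010"  (len 4)
[18] "010"  (len 3)
[19] "10"  (len 2)
[20] "001"  (len 3)
[21] "01"  (len 2)
[22] "1"  (len 1)
[23] "0"  (len 1)
[24] (halted — word empty)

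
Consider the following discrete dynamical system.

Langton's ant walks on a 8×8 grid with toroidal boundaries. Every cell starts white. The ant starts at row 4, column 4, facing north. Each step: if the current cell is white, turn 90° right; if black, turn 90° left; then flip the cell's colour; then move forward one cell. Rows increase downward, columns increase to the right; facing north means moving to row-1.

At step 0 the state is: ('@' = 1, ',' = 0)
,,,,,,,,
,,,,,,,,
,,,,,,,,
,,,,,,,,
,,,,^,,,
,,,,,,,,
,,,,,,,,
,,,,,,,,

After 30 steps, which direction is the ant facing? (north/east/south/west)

north

t=0: ,,,,,,,,
,,,,,,,,
,,,,,,,,
,,,,,,,,
,,,,^,,,
,,,,,,,,
,,,,,,,,
,,,,,,,,
t=1: ,,,,,,,,
,,,,,,,,
,,,,,,,,
,,,,,,,,
,,,,@>,,
,,,,,,,,
,,,,,,,,
,,,,,,,,
t=2: ,,,,,,,,
,,,,,,,,
,,,,,,,,
,,,,,,,,
,,,,@@,,
,,,,,v,,
,,,,,,,,
,,,,,,,,
t=3: ,,,,,,,,
,,,,,,,,
,,,,,,,,
,,,,,,,,
,,,,@@,,
,,,,<@,,
,,,,,,,,
,,,,,,,,
t=4: ,,,,,,,,
,,,,,,,,
,,,,,,,,
,,,,,,,,
,,,,^@,,
,,,,@@,,
,,,,,,,,
,,,,,,,,
t=5: ,,,,,,,,
,,,,,,,,
,,,,,,,,
,,,,,,,,
,,,<,@,,
,,,,@@,,
,,,,,,,,
,,,,,,,,
t=6: ,,,,,,,,
,,,,,,,,
,,,,,,,,
,,,^,,,,
,,,@,@,,
,,,,@@,,
,,,,,,,,
,,,,,,,,
t=7: ,,,,,,,,
,,,,,,,,
,,,,,,,,
,,,@>,,,
,,,@,@,,
,,,,@@,,
,,,,,,,,
,,,,,,,,
t=8: ,,,,,,,,
,,,,,,,,
,,,,,,,,
,,,@@,,,
,,,@v@,,
,,,,@@,,
,,,,,,,,
,,,,,,,,
t=9: ,,,,,,,,
,,,,,,,,
,,,,,,,,
,,,@@,,,
,,,<@@,,
,,,,@@,,
,,,,,,,,
,,,,,,,,
t=10: ,,,,,,,,
,,,,,,,,
,,,,,,,,
,,,@@,,,
,,,,@@,,
,,,v@@,,
,,,,,,,,
,,,,,,,,
t=11: ,,,,,,,,
,,,,,,,,
,,,,,,,,
,,,@@,,,
,,,,@@,,
,,<@@@,,
,,,,,,,,
,,,,,,,,
t=12: ,,,,,,,,
,,,,,,,,
,,,,,,,,
,,,@@,,,
,,^,@@,,
,,@@@@,,
,,,,,,,,
,,,,,,,,
t=13: ,,,,,,,,
,,,,,,,,
,,,,,,,,
,,,@@,,,
,,@>@@,,
,,@@@@,,
,,,,,,,,
,,,,,,,,
t=14: ,,,,,,,,
,,,,,,,,
,,,,,,,,
,,,@@,,,
,,@@@@,,
,,@v@@,,
,,,,,,,,
,,,,,,,,
t=15: ,,,,,,,,
,,,,,,,,
,,,,,,,,
,,,@@,,,
,,@@@@,,
,,@,>@,,
,,,,,,,,
,,,,,,,,
t=16: ,,,,,,,,
,,,,,,,,
,,,,,,,,
,,,@@,,,
,,@@^@,,
,,@,,@,,
,,,,,,,,
,,,,,,,,
t=17: ,,,,,,,,
,,,,,,,,
,,,,,,,,
,,,@@,,,
,,@<,@,,
,,@,,@,,
,,,,,,,,
,,,,,,,,
t=18: ,,,,,,,,
,,,,,,,,
,,,,,,,,
,,,@@,,,
,,@,,@,,
,,@v,@,,
,,,,,,,,
,,,,,,,,
t=19: ,,,,,,,,
,,,,,,,,
,,,,,,,,
,,,@@,,,
,,@,,@,,
,,<@,@,,
,,,,,,,,
,,,,,,,,
t=20: ,,,,,,,,
,,,,,,,,
,,,,,,,,
,,,@@,,,
,,@,,@,,
,,,@,@,,
,,v,,,,,
,,,,,,,,
t=21: ,,,,,,,,
,,,,,,,,
,,,,,,,,
,,,@@,,,
,,@,,@,,
,,,@,@,,
,<@,,,,,
,,,,,,,,
t=22: ,,,,,,,,
,,,,,,,,
,,,,,,,,
,,,@@,,,
,,@,,@,,
,^,@,@,,
,@@,,,,,
,,,,,,,,
t=23: ,,,,,,,,
,,,,,,,,
,,,,,,,,
,,,@@,,,
,,@,,@,,
,@>@,@,,
,@@,,,,,
,,,,,,,,
t=24: ,,,,,,,,
,,,,,,,,
,,,,,,,,
,,,@@,,,
,,@,,@,,
,@@@,@,,
,@v,,,,,
,,,,,,,,
t=25: ,,,,,,,,
,,,,,,,,
,,,,,,,,
,,,@@,,,
,,@,,@,,
,@@@,@,,
,@,>,,,,
,,,,,,,,
t=26: ,,,,,,,,
,,,,,,,,
,,,,,,,,
,,,@@,,,
,,@,,@,,
,@@@,@,,
,@,@,,,,
,,,v,,,,
t=27: ,,,,,,,,
,,,,,,,,
,,,,,,,,
,,,@@,,,
,,@,,@,,
,@@@,@,,
,@,@,,,,
,,<@,,,,
t=28: ,,,,,,,,
,,,,,,,,
,,,,,,,,
,,,@@,,,
,,@,,@,,
,@@@,@,,
,@^@,,,,
,,@@,,,,
t=29: ,,,,,,,,
,,,,,,,,
,,,,,,,,
,,,@@,,,
,,@,,@,,
,@@@,@,,
,@@>,,,,
,,@@,,,,
t=30: ,,,,,,,,
,,,,,,,,
,,,,,,,,
,,,@@,,,
,,@,,@,,
,@@^,@,,
,@@,,,,,
,,@@,,,,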